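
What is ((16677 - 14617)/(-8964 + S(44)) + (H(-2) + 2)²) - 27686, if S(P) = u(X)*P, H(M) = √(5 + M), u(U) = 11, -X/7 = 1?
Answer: -11735999/424 + 4*√3 ≈ -27672.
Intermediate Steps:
X = -7 (X = -7*1 = -7)
S(P) = 11*P
((16677 - 14617)/(-8964 + S(44)) + (H(-2) + 2)²) - 27686 = ((16677 - 14617)/(-8964 + 11*44) + (√(5 - 2) + 2)²) - 27686 = (2060/(-8964 + 484) + (√3 + 2)²) - 27686 = (2060/(-8480) + (2 + √3)²) - 27686 = (2060*(-1/8480) + (2 + √3)²) - 27686 = (-103/424 + (2 + √3)²) - 27686 = -11738967/424 + (2 + √3)²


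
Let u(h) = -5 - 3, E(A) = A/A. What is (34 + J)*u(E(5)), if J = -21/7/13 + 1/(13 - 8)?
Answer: -17664/65 ≈ -271.75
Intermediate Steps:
E(A) = 1
u(h) = -8
J = -2/65 (J = -21*⅐*(1/13) + 1/5 = -3*1/13 + 1*(⅕) = -3/13 + ⅕ = -2/65 ≈ -0.030769)
(34 + J)*u(E(5)) = (34 - 2/65)*(-8) = (2208/65)*(-8) = -17664/65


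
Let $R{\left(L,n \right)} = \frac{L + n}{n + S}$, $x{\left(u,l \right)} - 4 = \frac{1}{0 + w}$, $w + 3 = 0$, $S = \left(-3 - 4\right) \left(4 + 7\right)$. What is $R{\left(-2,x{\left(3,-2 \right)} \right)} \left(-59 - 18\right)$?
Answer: $\frac{7}{4} \approx 1.75$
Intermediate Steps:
$S = -77$ ($S = \left(-7\right) 11 = -77$)
$w = -3$ ($w = -3 + 0 = -3$)
$x{\left(u,l \right)} = \frac{11}{3}$ ($x{\left(u,l \right)} = 4 + \frac{1}{0 - 3} = 4 + \frac{1}{-3} = 4 - \frac{1}{3} = \frac{11}{3}$)
$R{\left(L,n \right)} = \frac{L + n}{-77 + n}$ ($R{\left(L,n \right)} = \frac{L + n}{n - 77} = \frac{L + n}{-77 + n}$)
$R{\left(-2,x{\left(3,-2 \right)} \right)} \left(-59 - 18\right) = \frac{-2 + \frac{11}{3}}{-77 + \frac{11}{3}} \left(-59 - 18\right) = \frac{1}{- \frac{220}{3}} \cdot \frac{5}{3} \left(-77\right) = \left(- \frac{3}{220}\right) \frac{5}{3} \left(-77\right) = \left(- \frac{1}{44}\right) \left(-77\right) = \frac{7}{4}$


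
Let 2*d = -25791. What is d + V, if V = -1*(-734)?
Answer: -24323/2 ≈ -12162.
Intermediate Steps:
V = 734
d = -25791/2 (d = (½)*(-25791) = -25791/2 ≈ -12896.)
d + V = -25791/2 + 734 = -24323/2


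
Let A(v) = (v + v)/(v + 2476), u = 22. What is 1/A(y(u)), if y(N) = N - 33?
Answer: -2465/22 ≈ -112.05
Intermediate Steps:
y(N) = -33 + N
A(v) = 2*v/(2476 + v) (A(v) = (2*v)/(2476 + v) = 2*v/(2476 + v))
1/A(y(u)) = 1/(2*(-33 + 22)/(2476 + (-33 + 22))) = 1/(2*(-11)/(2476 - 11)) = 1/(2*(-11)/2465) = 1/(2*(-11)*(1/2465)) = 1/(-22/2465) = -2465/22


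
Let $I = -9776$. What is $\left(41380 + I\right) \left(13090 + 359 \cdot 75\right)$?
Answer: $1264634060$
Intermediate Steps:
$\left(41380 + I\right) \left(13090 + 359 \cdot 75\right) = \left(41380 - 9776\right) \left(13090 + 359 \cdot 75\right) = 31604 \left(13090 + 26925\right) = 31604 \cdot 40015 = 1264634060$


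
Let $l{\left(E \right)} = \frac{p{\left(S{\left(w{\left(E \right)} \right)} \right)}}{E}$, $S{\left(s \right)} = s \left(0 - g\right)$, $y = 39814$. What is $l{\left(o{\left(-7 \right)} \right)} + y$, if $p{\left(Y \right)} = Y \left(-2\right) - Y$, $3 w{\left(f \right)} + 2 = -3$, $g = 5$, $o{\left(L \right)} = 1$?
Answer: $39789$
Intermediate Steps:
$w{\left(f \right)} = - \frac{5}{3}$ ($w{\left(f \right)} = - \frac{2}{3} + \frac{1}{3} \left(-3\right) = - \frac{2}{3} - 1 = - \frac{5}{3}$)
$S{\left(s \right)} = - 5 s$ ($S{\left(s \right)} = s \left(0 - 5\right) = s \left(-5\right) = - 5 s$)
$p{\left(Y \right)} = - 3 Y$ ($p{\left(Y \right)} = - 2 Y - Y = - 3 Y$)
$l{\left(E \right)} = - \frac{25}{E}$ ($l{\left(E \right)} = \frac{\left(-3\right) \left(\left(-5\right) \left(- \frac{5}{3}\right)\right)}{E} = \frac{\left(-3\right) \frac{25}{3}}{E} = - \frac{25}{E}$)
$l{\left(o{\left(-7 \right)} \right)} + y = - \frac{25}{1} + 39814 = \left(-25\right) 1 + 39814 = -25 + 39814 = 39789$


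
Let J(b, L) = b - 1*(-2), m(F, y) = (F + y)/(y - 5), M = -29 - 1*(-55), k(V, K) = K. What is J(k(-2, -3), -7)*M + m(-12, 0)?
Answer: -118/5 ≈ -23.600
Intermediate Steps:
M = 26 (M = -29 + 55 = 26)
m(F, y) = (F + y)/(-5 + y)
J(b, L) = 2 + b (J(b, L) = b + 2 = 2 + b)
J(k(-2, -3), -7)*M + m(-12, 0) = (2 - 3)*26 + (-12 + 0)/(-5 + 0) = -1*26 - 12/(-5) = -26 - 1/5*(-12) = -26 + 12/5 = -118/5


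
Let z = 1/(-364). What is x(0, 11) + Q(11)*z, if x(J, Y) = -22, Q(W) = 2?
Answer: -4005/182 ≈ -22.005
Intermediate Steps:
z = -1/364 ≈ -0.0027473
x(0, 11) + Q(11)*z = -22 + 2*(-1/364) = -22 - 1/182 = -4005/182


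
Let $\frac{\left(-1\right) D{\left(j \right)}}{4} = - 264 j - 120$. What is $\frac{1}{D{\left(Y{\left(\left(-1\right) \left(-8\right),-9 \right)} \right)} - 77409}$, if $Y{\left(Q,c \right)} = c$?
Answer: $- \frac{1}{86433} \approx -1.157 \cdot 10^{-5}$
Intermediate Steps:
$D{\left(j \right)} = 480 + 1056 j$ ($D{\left(j \right)} = - 4 \left(- 264 j - 120\right) = - 4 \left(-120 - 264 j\right) = 480 + 1056 j$)
$\frac{1}{D{\left(Y{\left(\left(-1\right) \left(-8\right),-9 \right)} \right)} - 77409} = \frac{1}{\left(480 + 1056 \left(-9\right)\right) - 77409} = \frac{1}{\left(480 - 9504\right) - 77409} = \frac{1}{-9024 - 77409} = \frac{1}{-86433} = - \frac{1}{86433}$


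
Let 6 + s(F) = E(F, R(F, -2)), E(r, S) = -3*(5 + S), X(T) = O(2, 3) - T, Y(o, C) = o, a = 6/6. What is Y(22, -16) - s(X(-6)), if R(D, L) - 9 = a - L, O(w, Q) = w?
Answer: 79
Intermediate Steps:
a = 1 (a = 6*(⅙) = 1)
X(T) = 2 - T
R(D, L) = 10 - L (R(D, L) = 9 + (1 - L) = 10 - L)
E(r, S) = -15 - 3*S
s(F) = -57 (s(F) = -6 + (-15 - 3*(10 - 1*(-2))) = -6 + (-15 - 3*(10 + 2)) = -6 + (-15 - 3*12) = -6 + (-15 - 36) = -6 - 51 = -57)
Y(22, -16) - s(X(-6)) = 22 - 1*(-57) = 22 + 57 = 79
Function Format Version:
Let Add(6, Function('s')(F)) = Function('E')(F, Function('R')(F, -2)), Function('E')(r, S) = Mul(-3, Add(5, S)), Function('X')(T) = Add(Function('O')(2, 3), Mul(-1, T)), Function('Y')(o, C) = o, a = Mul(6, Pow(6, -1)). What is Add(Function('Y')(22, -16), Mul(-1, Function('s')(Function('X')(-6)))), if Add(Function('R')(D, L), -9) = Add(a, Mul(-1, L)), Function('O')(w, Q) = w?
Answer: 79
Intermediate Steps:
a = 1 (a = Mul(6, Rational(1, 6)) = 1)
Function('X')(T) = Add(2, Mul(-1, T))
Function('R')(D, L) = Add(10, Mul(-1, L)) (Function('R')(D, L) = Add(9, Add(1, Mul(-1, L))) = Add(10, Mul(-1, L)))
Function('E')(r, S) = Add(-15, Mul(-3, S))
Function('s')(F) = -57 (Function('s')(F) = Add(-6, Add(-15, Mul(-3, Add(10, Mul(-1, -2))))) = Add(-6, Add(-15, Mul(-3, Add(10, 2)))) = Add(-6, Add(-15, Mul(-3, 12))) = Add(-6, Add(-15, -36)) = Add(-6, -51) = -57)
Add(Function('Y')(22, -16), Mul(-1, Function('s')(Function('X')(-6)))) = Add(22, Mul(-1, -57)) = Add(22, 57) = 79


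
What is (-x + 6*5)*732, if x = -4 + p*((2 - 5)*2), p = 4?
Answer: 42456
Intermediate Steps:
x = -28 (x = -4 + 4*((2 - 5)*2) = -4 + 4*(-3*2) = -4 + 4*(-6) = -4 - 24 = -28)
(-x + 6*5)*732 = (-1*(-28) + 6*5)*732 = (28 + 30)*732 = 58*732 = 42456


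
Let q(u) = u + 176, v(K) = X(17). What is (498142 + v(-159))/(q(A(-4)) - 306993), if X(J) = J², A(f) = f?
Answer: -498431/306821 ≈ -1.6245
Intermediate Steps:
v(K) = 289 (v(K) = 17² = 289)
q(u) = 176 + u
(498142 + v(-159))/(q(A(-4)) - 306993) = (498142 + 289)/((176 - 4) - 306993) = 498431/(172 - 306993) = 498431/(-306821) = 498431*(-1/306821) = -498431/306821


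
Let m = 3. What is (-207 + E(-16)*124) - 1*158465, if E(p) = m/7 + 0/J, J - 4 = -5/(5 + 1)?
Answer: -1110332/7 ≈ -1.5862e+5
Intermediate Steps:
J = 19/6 (J = 4 - 5/(5 + 1) = 4 - 5/6 = 4 + (⅙)*(-5) = 4 - ⅚ = 19/6 ≈ 3.1667)
E(p) = 3/7 (E(p) = 3/7 + 0/(19/6) = 3*(⅐) + 0*(6/19) = 3/7 + 0 = 3/7)
(-207 + E(-16)*124) - 1*158465 = (-207 + (3/7)*124) - 1*158465 = (-207 + 372/7) - 158465 = -1077/7 - 158465 = -1110332/7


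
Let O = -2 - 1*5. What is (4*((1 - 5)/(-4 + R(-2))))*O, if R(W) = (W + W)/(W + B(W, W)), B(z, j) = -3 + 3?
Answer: -56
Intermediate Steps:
B(z, j) = 0
O = -7 (O = -2 - 5 = -7)
R(W) = 2 (R(W) = (W + W)/(W + 0) = (2*W)/W = 2)
(4*((1 - 5)/(-4 + R(-2))))*O = (4*((1 - 5)/(-4 + 2)))*(-7) = (4*(-4/(-2)))*(-7) = (4*(-4*(-½)))*(-7) = (4*2)*(-7) = 8*(-7) = -56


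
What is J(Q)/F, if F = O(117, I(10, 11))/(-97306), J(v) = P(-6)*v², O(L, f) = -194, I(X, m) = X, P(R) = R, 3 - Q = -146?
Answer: -6480871518/97 ≈ -6.6813e+7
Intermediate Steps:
Q = 149 (Q = 3 - 1*(-146) = 3 + 146 = 149)
J(v) = -6*v²
F = 97/48653 (F = -194/(-97306) = -194*(-1/97306) = 97/48653 ≈ 0.0019937)
J(Q)/F = (-6*149²)/(97/48653) = -6*22201*(48653/97) = -133206*48653/97 = -6480871518/97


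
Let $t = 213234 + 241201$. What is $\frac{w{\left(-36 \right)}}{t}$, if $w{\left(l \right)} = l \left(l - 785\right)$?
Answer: $\frac{29556}{454435} \approx 0.065039$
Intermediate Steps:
$w{\left(l \right)} = l \left(-785 + l\right)$
$t = 454435$
$\frac{w{\left(-36 \right)}}{t} = \frac{\left(-36\right) \left(-785 - 36\right)}{454435} = \left(-36\right) \left(-821\right) \frac{1}{454435} = 29556 \cdot \frac{1}{454435} = \frac{29556}{454435}$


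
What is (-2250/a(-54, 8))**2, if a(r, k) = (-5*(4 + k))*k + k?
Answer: 1265625/55696 ≈ 22.724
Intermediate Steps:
a(r, k) = k + k*(-20 - 5*k) (a(r, k) = (-20 - 5*k)*k + k = k*(-20 - 5*k) + k = k + k*(-20 - 5*k))
(-2250/a(-54, 8))**2 = (-2250*(-1/(8*(19 + 5*8))))**2 = (-2250*(-1/(8*(19 + 40))))**2 = (-2250/((-1*8*59)))**2 = (-2250/(-472))**2 = (-2250*(-1/472))**2 = (1125/236)**2 = 1265625/55696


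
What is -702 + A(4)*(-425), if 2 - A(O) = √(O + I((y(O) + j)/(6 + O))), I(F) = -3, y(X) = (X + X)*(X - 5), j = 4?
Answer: -1127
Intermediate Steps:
y(X) = 2*X*(-5 + X) (y(X) = (2*X)*(-5 + X) = 2*X*(-5 + X))
A(O) = 2 - √(-3 + O) (A(O) = 2 - √(O - 3) = 2 - √(-3 + O))
-702 + A(4)*(-425) = -702 + (2 - √(-3 + 4))*(-425) = -702 + (2 - √1)*(-425) = -702 + (2 - 1*1)*(-425) = -702 + (2 - 1)*(-425) = -702 + 1*(-425) = -702 - 425 = -1127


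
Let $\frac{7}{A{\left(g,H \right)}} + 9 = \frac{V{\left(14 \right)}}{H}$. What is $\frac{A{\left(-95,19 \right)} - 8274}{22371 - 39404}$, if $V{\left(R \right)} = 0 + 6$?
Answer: $\frac{1365343}{2810445} \approx 0.48581$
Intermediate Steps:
$V{\left(R \right)} = 6$
$A{\left(g,H \right)} = \frac{7}{-9 + \frac{6}{H}}$
$\frac{A{\left(-95,19 \right)} - 8274}{22371 - 39404} = \frac{\left(-7\right) 19 \frac{1}{-6 + 9 \cdot 19} - 8274}{22371 - 39404} = \frac{\left(-7\right) 19 \frac{1}{-6 + 171} - 8274}{-17033} = \left(\left(-7\right) 19 \cdot \frac{1}{165} - 8274\right) \left(- \frac{1}{17033}\right) = \left(- \frac{133}{165} - 8274\right) \left(- \frac{1}{17033}\right) = \left(- \frac{1365343}{165}\right) \left(- \frac{1}{17033}\right) = \frac{1365343}{2810445}$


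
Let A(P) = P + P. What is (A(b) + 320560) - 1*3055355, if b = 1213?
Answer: -2732369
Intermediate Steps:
A(P) = 2*P
(A(b) + 320560) - 1*3055355 = (2*1213 + 320560) - 1*3055355 = (2426 + 320560) - 3055355 = 322986 - 3055355 = -2732369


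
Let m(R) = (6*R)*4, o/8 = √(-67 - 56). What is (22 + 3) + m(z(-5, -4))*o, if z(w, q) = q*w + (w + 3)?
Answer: 25 + 3456*I*√123 ≈ 25.0 + 38329.0*I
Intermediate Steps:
z(w, q) = 3 + w + q*w (z(w, q) = q*w + (3 + w) = 3 + w + q*w)
o = 8*I*√123 (o = 8*√(-67 - 56) = 8*√(-123) = 8*(I*√123) = 8*I*√123 ≈ 88.724*I)
m(R) = 24*R
(22 + 3) + m(z(-5, -4))*o = (22 + 3) + (24*(3 - 5 - 4*(-5)))*(8*I*√123) = 25 + (24*(3 - 5 + 20))*(8*I*√123) = 25 + (24*18)*(8*I*√123) = 25 + 432*(8*I*√123) = 25 + 3456*I*√123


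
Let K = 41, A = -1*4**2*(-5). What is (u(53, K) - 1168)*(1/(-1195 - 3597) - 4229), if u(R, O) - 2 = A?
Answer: 11004095367/2396 ≈ 4.5927e+6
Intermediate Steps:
A = 80 (A = -1*16*(-5) = -16*(-5) = 80)
u(R, O) = 82 (u(R, O) = 2 + 80 = 82)
(u(53, K) - 1168)*(1/(-1195 - 3597) - 4229) = (82 - 1168)*(1/(-1195 - 3597) - 4229) = -1086*(1/(-4792) - 4229) = -1086*(-1/4792 - 4229) = -1086*(-20265369/4792) = 11004095367/2396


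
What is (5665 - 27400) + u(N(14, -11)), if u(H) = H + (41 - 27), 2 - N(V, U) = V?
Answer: -21733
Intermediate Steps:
N(V, U) = 2 - V
u(H) = 14 + H (u(H) = H + 14 = 14 + H)
(5665 - 27400) + u(N(14, -11)) = (5665 - 27400) + (14 + (2 - 1*14)) = -21735 + (14 + (2 - 14)) = -21735 + (14 - 12) = -21735 + 2 = -21733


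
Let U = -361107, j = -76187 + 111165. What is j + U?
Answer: -326129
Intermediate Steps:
j = 34978
j + U = 34978 - 361107 = -326129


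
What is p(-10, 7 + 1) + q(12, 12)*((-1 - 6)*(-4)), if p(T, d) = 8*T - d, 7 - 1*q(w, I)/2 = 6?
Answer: -32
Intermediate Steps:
q(w, I) = 2 (q(w, I) = 14 - 2*6 = 14 - 12 = 2)
p(T, d) = -d + 8*T
p(-10, 7 + 1) + q(12, 12)*((-1 - 6)*(-4)) = (-(7 + 1) + 8*(-10)) + 2*((-1 - 6)*(-4)) = (-1*8 - 80) + 2*(-7*(-4)) = (-8 - 80) + 2*28 = -88 + 56 = -32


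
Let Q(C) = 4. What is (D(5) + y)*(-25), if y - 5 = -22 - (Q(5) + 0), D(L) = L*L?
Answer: -100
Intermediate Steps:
D(L) = L**2
y = -21 (y = 5 + (-22 - (4 + 0)) = 5 + (-22 - 1*4) = 5 + (-22 - 4) = 5 - 26 = -21)
(D(5) + y)*(-25) = (5**2 - 21)*(-25) = (25 - 21)*(-25) = 4*(-25) = -100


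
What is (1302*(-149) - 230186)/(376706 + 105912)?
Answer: -212092/241309 ≈ -0.87892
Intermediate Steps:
(1302*(-149) - 230186)/(376706 + 105912) = (-193998 - 230186)/482618 = -424184*1/482618 = -212092/241309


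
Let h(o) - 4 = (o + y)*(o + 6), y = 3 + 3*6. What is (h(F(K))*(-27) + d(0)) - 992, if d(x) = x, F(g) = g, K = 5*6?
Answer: -50672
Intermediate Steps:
K = 30
y = 21 (y = 3 + 18 = 21)
h(o) = 4 + (6 + o)*(21 + o) (h(o) = 4 + (o + 21)*(o + 6) = 4 + (21 + o)*(6 + o) = 4 + (6 + o)*(21 + o))
(h(F(K))*(-27) + d(0)) - 992 = ((130 + 30**2 + 27*30)*(-27) + 0) - 992 = ((130 + 900 + 810)*(-27) + 0) - 992 = (1840*(-27) + 0) - 992 = (-49680 + 0) - 992 = -49680 - 992 = -50672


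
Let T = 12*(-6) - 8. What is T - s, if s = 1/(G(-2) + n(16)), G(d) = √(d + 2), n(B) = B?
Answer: -1281/16 ≈ -80.063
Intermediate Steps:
G(d) = √(2 + d)
s = 1/16 (s = 1/(√(2 - 2) + 16) = 1/(√0 + 16) = 1/(0 + 16) = 1/16 ≈ 0.062500)
T = -80 (T = -72 - 8 = -80)
T - s = -80 - 1*1/16 = -80 - 1/16 = -1281/16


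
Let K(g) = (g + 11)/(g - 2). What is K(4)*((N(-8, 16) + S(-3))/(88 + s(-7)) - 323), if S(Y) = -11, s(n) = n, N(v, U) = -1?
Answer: -43625/18 ≈ -2423.6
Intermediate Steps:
K(g) = (11 + g)/(-2 + g)
K(4)*((N(-8, 16) + S(-3))/(88 + s(-7)) - 323) = ((11 + 4)/(-2 + 4))*((-1 - 11)/(88 - 7) - 323) = (15/2)*(-12/81 - 323) = ((½)*15)*(-12*1/81 - 323) = 15*(-4/27 - 323)/2 = (15/2)*(-8725/27) = -43625/18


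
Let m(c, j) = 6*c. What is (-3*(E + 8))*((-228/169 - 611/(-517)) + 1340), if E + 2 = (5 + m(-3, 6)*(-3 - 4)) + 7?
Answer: -1076003568/1859 ≈ -5.7881e+5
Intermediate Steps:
E = 136 (E = -2 + ((5 + (6*(-3))*(-3 - 4)) + 7) = -2 + ((5 - 18*(-7)) + 7) = -2 + ((5 + 126) + 7) = -2 + (131 + 7) = -2 + 138 = 136)
(-3*(E + 8))*((-228/169 - 611/(-517)) + 1340) = (-3*(136 + 8))*((-228/169 - 611/(-517)) + 1340) = (-3*144)*((-228*1/169 - 611*(-1/517)) + 1340) = -432*((-228/169 + 13/11) + 1340) = -432*(-311/1859 + 1340) = -432*2490749/1859 = -1076003568/1859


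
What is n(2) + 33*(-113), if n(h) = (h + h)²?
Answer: -3713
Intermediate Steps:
n(h) = 4*h² (n(h) = (2*h)² = 4*h²)
n(2) + 33*(-113) = 4*2² + 33*(-113) = 4*4 - 3729 = 16 - 3729 = -3713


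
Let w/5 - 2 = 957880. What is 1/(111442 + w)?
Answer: 1/4900852 ≈ 2.0405e-7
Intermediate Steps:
w = 4789410 (w = 10 + 5*957880 = 10 + 4789400 = 4789410)
1/(111442 + w) = 1/(111442 + 4789410) = 1/4900852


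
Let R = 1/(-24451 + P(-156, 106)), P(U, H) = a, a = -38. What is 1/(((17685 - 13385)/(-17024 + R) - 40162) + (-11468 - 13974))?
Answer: -416900737/27350461252848 ≈ -1.5243e-5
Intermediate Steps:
P(U, H) = -38
R = -1/24489 (R = 1/(-24451 - 38) = 1/(-24489) = -1/24489 ≈ -4.0835e-5)
1/(((17685 - 13385)/(-17024 + R) - 40162) + (-11468 - 13974)) = 1/(((17685 - 13385)/(-17024 - 1/24489) - 40162) + (-11468 - 13974)) = 1/((4300/(-416900737/24489) - 40162) - 25442) = 1/((4300*(-24489/416900737) - 40162) - 25442) = 1/((-105302700/416900737 - 40162) - 25442) = 1/(-16743672702094/416900737 - 25442) = 1/(-27350461252848/416900737) = -416900737/27350461252848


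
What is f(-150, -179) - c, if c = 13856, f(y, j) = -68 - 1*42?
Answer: -13966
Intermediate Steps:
f(y, j) = -110 (f(y, j) = -68 - 42 = -110)
f(-150, -179) - c = -110 - 1*13856 = -110 - 13856 = -13966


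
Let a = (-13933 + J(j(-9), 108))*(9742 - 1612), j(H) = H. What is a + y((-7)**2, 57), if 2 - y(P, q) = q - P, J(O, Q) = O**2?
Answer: -112616766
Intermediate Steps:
y(P, q) = 2 + P - q (y(P, q) = 2 - (q - P) = 2 + (P - q) = 2 + P - q)
a = -112616760 (a = (-13933 + (-9)**2)*(9742 - 1612) = (-13933 + 81)*8130 = -13852*8130 = -112616760)
a + y((-7)**2, 57) = -112616760 + (2 + (-7)**2 - 1*57) = -112616760 + (2 + 49 - 57) = -112616760 - 6 = -112616766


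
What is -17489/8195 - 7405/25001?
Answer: -497926464/204883195 ≈ -2.4303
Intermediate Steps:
-17489/8195 - 7405/25001 = -497926464/204883195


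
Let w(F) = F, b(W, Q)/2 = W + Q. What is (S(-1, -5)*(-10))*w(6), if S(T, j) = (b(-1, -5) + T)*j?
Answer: -3900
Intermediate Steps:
b(W, Q) = 2*Q + 2*W (b(W, Q) = 2*(W + Q) = 2*(Q + W) = 2*Q + 2*W)
S(T, j) = j*(-12 + T) (S(T, j) = ((2*(-5) + 2*(-1)) + T)*j = ((-10 - 2) + T)*j = (-12 + T)*j = j*(-12 + T))
(S(-1, -5)*(-10))*w(6) = (-5*(-12 - 1)*(-10))*6 = (-5*(-13)*(-10))*6 = (65*(-10))*6 = -650*6 = -3900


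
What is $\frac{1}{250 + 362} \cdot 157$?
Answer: $\frac{157}{612} \approx 0.25654$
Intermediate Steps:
$\frac{1}{250 + 362} \cdot 157 = \frac{1}{612} \cdot 157 = \frac{157}{612}$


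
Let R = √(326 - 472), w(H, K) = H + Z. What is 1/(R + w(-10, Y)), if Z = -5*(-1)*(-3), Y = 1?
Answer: -25/771 - I*√146/771 ≈ -0.032425 - 0.015672*I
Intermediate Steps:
Z = -15 (Z = 5*(-3) = -15)
w(H, K) = -15 + H (w(H, K) = H - 15 = -15 + H)
R = I*√146 (R = √(-146) = I*√146 ≈ 12.083*I)
1/(R + w(-10, Y)) = 1/(I*√146 + (-15 - 10)) = 1/(I*√146 - 25) = 1/(-25 + I*√146)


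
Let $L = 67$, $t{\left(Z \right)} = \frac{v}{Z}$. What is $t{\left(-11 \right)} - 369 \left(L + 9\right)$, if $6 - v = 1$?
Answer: $- \frac{308489}{11} \approx -28044.0$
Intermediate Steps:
$v = 5$ ($v = 6 - 1 = 5$)
$t{\left(Z \right)} = \frac{5}{Z}$
$t{\left(-11 \right)} - 369 \left(L + 9\right) = \frac{5}{-11} - 369 \left(67 + 9\right) = 5 \left(- \frac{1}{11}\right) - 28044 = - \frac{5}{11} - 28044 = - \frac{308489}{11}$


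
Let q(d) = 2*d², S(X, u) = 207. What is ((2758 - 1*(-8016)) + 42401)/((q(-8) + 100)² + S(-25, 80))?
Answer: 17725/17397 ≈ 1.0189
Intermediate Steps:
((2758 - 1*(-8016)) + 42401)/((q(-8) + 100)² + S(-25, 80)) = ((2758 - 1*(-8016)) + 42401)/((2*(-8)² + 100)² + 207) = ((2758 + 8016) + 42401)/((2*64 + 100)² + 207) = (10774 + 42401)/((128 + 100)² + 207) = 53175/(228² + 207) = 53175/(51984 + 207) = 53175/52191 = 53175*(1/52191) = 17725/17397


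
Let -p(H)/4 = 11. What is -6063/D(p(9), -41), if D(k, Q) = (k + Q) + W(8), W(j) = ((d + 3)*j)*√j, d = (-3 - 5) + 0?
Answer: -103071/1115 + 97008*√2/1115 ≈ 30.600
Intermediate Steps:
d = -8 (d = -8 + 0 = -8)
p(H) = -44 (p(H) = -4*11 = -44)
W(j) = -5*j^(3/2) (W(j) = ((-8 + 3)*j)*√j = (-5*j)*√j = -5*j^(3/2))
D(k, Q) = Q + k - 80*√2 (D(k, Q) = (k + Q) - 80*√2 = (Q + k) - 80*√2 = Q + k - 80*√2)
-6063/D(p(9), -41) = -6063/(-41 - 44 - 80*√2) = -6063/(-85 - 80*√2)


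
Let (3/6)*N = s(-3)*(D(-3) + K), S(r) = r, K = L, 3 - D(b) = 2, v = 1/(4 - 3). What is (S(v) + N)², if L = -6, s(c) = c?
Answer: 961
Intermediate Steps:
v = 1 (v = 1/1 = 1)
D(b) = 1 (D(b) = 3 - 1*2 = 3 - 2 = 1)
K = -6
N = 30 (N = 2*(-3*(1 - 6)) = 2*(-3*(-5)) = 2*15 = 30)
(S(v) + N)² = (1 + 30)² = 31² = 961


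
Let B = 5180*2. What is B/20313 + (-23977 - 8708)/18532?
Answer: -12755105/10174068 ≈ -1.2537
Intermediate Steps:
B = 10360
B/20313 + (-23977 - 8708)/18532 = 10360/20313 + (-23977 - 8708)/18532 = 10360*(1/20313) - 32685*1/18532 = 280/549 - 32685/18532 = -12755105/10174068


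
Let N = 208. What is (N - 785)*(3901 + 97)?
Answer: -2306846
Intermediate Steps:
(N - 785)*(3901 + 97) = (208 - 785)*(3901 + 97) = -577*3998 = -2306846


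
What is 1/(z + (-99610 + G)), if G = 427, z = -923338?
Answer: -1/1022521 ≈ -9.7797e-7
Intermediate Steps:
1/(z + (-99610 + G)) = 1/(-923338 + (-99610 + 427)) = 1/(-923338 - 99183) = 1/(-1022521) = -1/1022521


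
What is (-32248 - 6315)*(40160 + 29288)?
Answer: -2678123224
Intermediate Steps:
(-32248 - 6315)*(40160 + 29288) = -38563*69448 = -2678123224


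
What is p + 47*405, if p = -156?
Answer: 18879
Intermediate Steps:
p + 47*405 = -156 + 47*405 = -156 + 19035 = 18879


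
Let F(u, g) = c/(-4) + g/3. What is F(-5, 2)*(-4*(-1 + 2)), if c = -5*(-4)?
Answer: 52/3 ≈ 17.333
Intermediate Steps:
c = 20
F(u, g) = -5 + g/3 (F(u, g) = 20/(-4) + g/3 = 20*(-1/4) + g*(1/3) = -5 + g/3)
F(-5, 2)*(-4*(-1 + 2)) = (-5 + (1/3)*2)*(-4*(-1 + 2)) = (-5 + 2/3)*(-4*1) = -13/3*(-4) = 52/3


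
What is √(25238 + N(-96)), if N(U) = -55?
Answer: √25183 ≈ 158.69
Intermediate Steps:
√(25238 + N(-96)) = √(25238 - 55) = √25183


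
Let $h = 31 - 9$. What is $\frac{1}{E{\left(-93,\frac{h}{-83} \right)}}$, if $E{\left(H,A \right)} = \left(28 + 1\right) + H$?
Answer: $- \frac{1}{64} \approx -0.015625$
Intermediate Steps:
$h = 22$
$E{\left(H,A \right)} = 29 + H$
$\frac{1}{E{\left(-93,\frac{h}{-83} \right)}} = \frac{1}{29 - 93} = \frac{1}{-64} = - \frac{1}{64}$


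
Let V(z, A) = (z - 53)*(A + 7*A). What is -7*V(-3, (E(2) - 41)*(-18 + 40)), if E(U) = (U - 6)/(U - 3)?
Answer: -2552704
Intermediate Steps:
E(U) = (-6 + U)/(-3 + U)
V(z, A) = 8*A*(-53 + z) (V(z, A) = (-53 + z)*(8*A) = 8*A*(-53 + z))
-7*V(-3, (E(2) - 41)*(-18 + 40)) = -56*((-6 + 2)/(-3 + 2) - 41)*(-18 + 40)*(-53 - 3) = -56*(-4/(-1) - 41)*22*(-56) = -56*(-1*(-4) - 41)*22*(-56) = -56*(4 - 41)*22*(-56) = -56*(-37*22)*(-56) = -56*(-814)*(-56) = -7*364672 = -2552704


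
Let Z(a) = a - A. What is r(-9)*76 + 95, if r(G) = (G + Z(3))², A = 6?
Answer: 11039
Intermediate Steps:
Z(a) = -6 + a (Z(a) = a - 1*6 = a - 6 = -6 + a)
r(G) = (-3 + G)² (r(G) = (G + (-6 + 3))² = (G - 3)² = (-3 + G)²)
r(-9)*76 + 95 = (-3 - 9)²*76 + 95 = (-12)²*76 + 95 = 144*76 + 95 = 10944 + 95 = 11039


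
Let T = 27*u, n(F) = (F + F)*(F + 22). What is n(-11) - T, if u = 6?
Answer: -404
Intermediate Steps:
n(F) = 2*F*(22 + F) (n(F) = (2*F)*(22 + F) = 2*F*(22 + F))
T = 162 (T = 27*6 = 162)
n(-11) - T = 2*(-11)*(22 - 11) - 1*162 = 2*(-11)*11 - 162 = -242 - 162 = -404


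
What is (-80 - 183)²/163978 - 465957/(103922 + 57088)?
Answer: -1813049896/733391605 ≈ -2.4721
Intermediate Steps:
(-80 - 183)²/163978 - 465957/(103922 + 57088) = (-263)²*(1/163978) - 465957/161010 = 69169*(1/163978) - 465957*1/161010 = 69169/163978 - 51773/17890 = -1813049896/733391605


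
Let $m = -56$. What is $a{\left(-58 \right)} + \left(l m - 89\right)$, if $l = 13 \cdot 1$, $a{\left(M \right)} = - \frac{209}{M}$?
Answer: $- \frac{47177}{58} \approx -813.4$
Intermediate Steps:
$l = 13$
$a{\left(-58 \right)} + \left(l m - 89\right) = - \frac{209}{-58} + \left(13 \left(-56\right) - 89\right) = \left(-209\right) \left(- \frac{1}{58}\right) - 817 = \frac{209}{58} - 817 = - \frac{47177}{58}$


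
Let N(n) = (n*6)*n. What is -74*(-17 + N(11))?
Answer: -52466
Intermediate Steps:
N(n) = 6*n² (N(n) = (6*n)*n = 6*n²)
-74*(-17 + N(11)) = -74*(-17 + 6*11²) = -74*(-17 + 6*121) = -74*(-17 + 726) = -74*709 = -52466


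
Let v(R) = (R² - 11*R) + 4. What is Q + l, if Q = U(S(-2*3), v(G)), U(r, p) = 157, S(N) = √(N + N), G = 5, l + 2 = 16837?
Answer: 16992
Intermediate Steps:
l = 16835 (l = -2 + 16837 = 16835)
S(N) = √2*√N (S(N) = √(2*N) = √2*√N)
v(R) = 4 + R² - 11*R
Q = 157
Q + l = 157 + 16835 = 16992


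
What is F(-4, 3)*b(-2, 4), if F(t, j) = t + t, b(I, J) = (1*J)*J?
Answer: -128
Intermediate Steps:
b(I, J) = J² (b(I, J) = J*J = J²)
F(t, j) = 2*t
F(-4, 3)*b(-2, 4) = (2*(-4))*4² = -8*16 = -128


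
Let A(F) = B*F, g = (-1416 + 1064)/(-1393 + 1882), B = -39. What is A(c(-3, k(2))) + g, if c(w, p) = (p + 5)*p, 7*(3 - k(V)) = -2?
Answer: -25457962/23961 ≈ -1062.5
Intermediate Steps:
k(V) = 23/7 (k(V) = 3 - ⅐*(-2) = 3 + 2/7 = 23/7)
g = -352/489 ≈ -0.71984
c(w, p) = p*(5 + p) (c(w, p) = (5 + p)*p = p*(5 + p))
A(F) = -39*F
A(c(-3, k(2))) + g = -897*(5 + 23/7)/7 - 352/489 = -897*58/(7*7) - 352/489 = -39*1334/49 - 352/489 = -52026/49 - 352/489 = -25457962/23961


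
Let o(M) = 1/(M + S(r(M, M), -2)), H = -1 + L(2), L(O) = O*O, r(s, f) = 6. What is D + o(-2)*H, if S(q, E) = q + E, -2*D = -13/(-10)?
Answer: 17/20 ≈ 0.85000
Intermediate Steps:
L(O) = O²
H = 3 (H = -1 + 2² = -1 + 4 = 3)
D = -13/20 (D = -(-13)/(2*(-10)) = -(-13)*(-1)/(2*10) = -½*13/10 = -13/20 ≈ -0.65000)
S(q, E) = E + q
o(M) = 1/(4 + M) (o(M) = 1/(M + (-2 + 6)) = 1/(M + 4) = 1/(4 + M))
D + o(-2)*H = -13/20 + 3/(4 - 2) = -13/20 + 3/2 = 17/20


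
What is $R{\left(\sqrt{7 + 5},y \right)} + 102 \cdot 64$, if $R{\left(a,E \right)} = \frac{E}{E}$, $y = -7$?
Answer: $6529$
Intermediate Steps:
$R{\left(a,E \right)} = 1$
$R{\left(\sqrt{7 + 5},y \right)} + 102 \cdot 64 = 1 + 102 \cdot 64 = 1 + 6528 = 6529$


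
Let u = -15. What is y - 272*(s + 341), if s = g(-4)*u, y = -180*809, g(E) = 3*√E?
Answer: -238372 + 24480*I ≈ -2.3837e+5 + 24480.0*I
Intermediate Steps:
y = -145620
s = -90*I (s = (3*√(-4))*(-15) = (3*(2*I))*(-15) = (6*I)*(-15) = -90*I ≈ -90.0*I)
y - 272*(s + 341) = -145620 - 272*(-90*I + 341) = -145620 - 272*(341 - 90*I) = -145620 - (92752 - 24480*I) = -145620 + (-92752 + 24480*I) = -238372 + 24480*I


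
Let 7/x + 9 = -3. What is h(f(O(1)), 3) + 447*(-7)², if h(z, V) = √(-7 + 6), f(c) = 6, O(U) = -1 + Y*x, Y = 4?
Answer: 21903 + I ≈ 21903.0 + 1.0*I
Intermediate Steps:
x = -7/12 (x = 7/(-9 - 3) = 7/(-12) = 7*(-1/12) = -7/12 ≈ -0.58333)
O(U) = -10/3 (O(U) = -1 + 4*(-7/12) = -1 - 7/3 = -10/3)
h(z, V) = I (h(z, V) = √(-1) = I)
h(f(O(1)), 3) + 447*(-7)² = I + 447*(-7)² = I + 447*49 = I + 21903 = 21903 + I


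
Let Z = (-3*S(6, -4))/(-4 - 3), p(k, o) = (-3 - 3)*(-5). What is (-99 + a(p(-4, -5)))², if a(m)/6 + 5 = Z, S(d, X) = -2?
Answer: 881721/49 ≈ 17994.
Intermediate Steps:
p(k, o) = 30 (p(k, o) = -6*(-5) = 30)
Z = -6/7 (Z = (-3*(-2))/(-4 - 3) = 6/(-7) = 6*(-⅐) = -6/7 ≈ -0.85714)
a(m) = -246/7 (a(m) = -30 + 6*(-6/7) = -30 - 36/7 = -246/7)
(-99 + a(p(-4, -5)))² = (-99 - 246/7)² = (-939/7)² = 881721/49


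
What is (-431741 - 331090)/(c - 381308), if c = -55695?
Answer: 762831/437003 ≈ 1.7456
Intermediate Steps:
(-431741 - 331090)/(c - 381308) = (-431741 - 331090)/(-55695 - 381308) = -762831/(-437003) = -762831*(-1/437003) = 762831/437003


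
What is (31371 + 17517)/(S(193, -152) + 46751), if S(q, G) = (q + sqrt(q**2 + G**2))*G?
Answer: -851384520/1091113487 - 7430976*sqrt(60353)/1091113487 ≈ -2.4534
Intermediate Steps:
S(q, G) = G*(q + sqrt(G**2 + q**2)) (S(q, G) = (q + sqrt(G**2 + q**2))*G = G*(q + sqrt(G**2 + q**2)))
(31371 + 17517)/(S(193, -152) + 46751) = (31371 + 17517)/(-152*(193 + sqrt((-152)**2 + 193**2)) + 46751) = 48888/(-152*(193 + sqrt(23104 + 37249)) + 46751) = 48888/(-152*(193 + sqrt(60353)) + 46751) = 48888/((-29336 - 152*sqrt(60353)) + 46751) = 48888/(17415 - 152*sqrt(60353))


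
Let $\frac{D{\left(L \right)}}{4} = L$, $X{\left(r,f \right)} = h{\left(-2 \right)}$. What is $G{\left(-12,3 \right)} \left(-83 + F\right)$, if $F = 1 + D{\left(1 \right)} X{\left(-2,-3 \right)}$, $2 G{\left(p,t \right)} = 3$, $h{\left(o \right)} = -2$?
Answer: $-135$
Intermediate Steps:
$X{\left(r,f \right)} = -2$
$G{\left(p,t \right)} = \frac{3}{2}$ ($G{\left(p,t \right)} = \frac{1}{2} \cdot 3 = \frac{3}{2}$)
$D{\left(L \right)} = 4 L$
$F = -7$ ($F = 1 + 4 \cdot 1 \left(-2\right) = 1 + 4 \left(-2\right) = 1 - 8 = -7$)
$G{\left(-12,3 \right)} \left(-83 + F\right) = \frac{3 \left(-83 - 7\right)}{2} = \frac{3}{2} \left(-90\right) = -135$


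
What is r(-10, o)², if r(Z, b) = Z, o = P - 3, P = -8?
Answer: 100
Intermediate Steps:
o = -11 (o = -8 - 3 = -11)
r(-10, o)² = (-10)² = 100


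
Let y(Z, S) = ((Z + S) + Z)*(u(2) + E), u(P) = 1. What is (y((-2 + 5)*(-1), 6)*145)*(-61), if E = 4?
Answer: 0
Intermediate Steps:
y(Z, S) = 5*S + 10*Z (y(Z, S) = ((Z + S) + Z)*(1 + 4) = ((S + Z) + Z)*5 = (S + 2*Z)*5 = 5*S + 10*Z)
(y((-2 + 5)*(-1), 6)*145)*(-61) = ((5*6 + 10*((-2 + 5)*(-1)))*145)*(-61) = ((30 + 10*(3*(-1)))*145)*(-61) = ((30 + 10*(-3))*145)*(-61) = ((30 - 30)*145)*(-61) = (0*145)*(-61) = 0*(-61) = 0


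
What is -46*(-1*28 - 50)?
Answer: 3588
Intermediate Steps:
-46*(-1*28 - 50) = -46*(-28 - 50) = -46*(-78) = 3588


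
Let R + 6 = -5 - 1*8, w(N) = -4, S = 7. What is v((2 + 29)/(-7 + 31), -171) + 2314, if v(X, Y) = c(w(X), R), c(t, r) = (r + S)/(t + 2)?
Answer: 2320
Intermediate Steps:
R = -19 (R = -6 + (-5 - 1*8) = -6 + (-5 - 8) = -6 - 13 = -19)
c(t, r) = (7 + r)/(2 + t) (c(t, r) = (r + 7)/(t + 2) = (7 + r)/(2 + t))
v(X, Y) = 6 (v(X, Y) = (7 - 19)/(2 - 4) = -12/(-2) = -1/2*(-12) = 6)
v((2 + 29)/(-7 + 31), -171) + 2314 = 6 + 2314 = 2320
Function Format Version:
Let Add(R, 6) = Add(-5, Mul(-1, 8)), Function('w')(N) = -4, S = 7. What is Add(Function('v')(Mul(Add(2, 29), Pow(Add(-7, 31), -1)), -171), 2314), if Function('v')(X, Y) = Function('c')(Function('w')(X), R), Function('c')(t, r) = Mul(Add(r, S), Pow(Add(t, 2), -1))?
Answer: 2320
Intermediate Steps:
R = -19 (R = Add(-6, Add(-5, Mul(-1, 8))) = Add(-6, Add(-5, -8)) = Add(-6, -13) = -19)
Function('c')(t, r) = Mul(Pow(Add(2, t), -1), Add(7, r)) (Function('c')(t, r) = Mul(Add(r, 7), Pow(Add(t, 2), -1)) = Mul(Add(7, r), Pow(Add(2, t), -1)) = Mul(Pow(Add(2, t), -1), Add(7, r)))
Function('v')(X, Y) = 6 (Function('v')(X, Y) = Mul(Pow(Add(2, -4), -1), Add(7, -19)) = Mul(Pow(-2, -1), -12) = Mul(Rational(-1, 2), -12) = 6)
Add(Function('v')(Mul(Add(2, 29), Pow(Add(-7, 31), -1)), -171), 2314) = Add(6, 2314) = 2320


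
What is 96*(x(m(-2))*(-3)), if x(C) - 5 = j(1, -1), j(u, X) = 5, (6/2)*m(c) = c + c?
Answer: -2880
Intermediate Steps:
m(c) = 2*c/3 (m(c) = (c + c)/3 = (2*c)/3 = 2*c/3)
x(C) = 10 (x(C) = 5 + 5 = 10)
96*(x(m(-2))*(-3)) = 96*(10*(-3)) = 96*(-30) = -2880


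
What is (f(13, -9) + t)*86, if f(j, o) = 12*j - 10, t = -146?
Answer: 0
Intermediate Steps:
f(j, o) = -10 + 12*j
(f(13, -9) + t)*86 = ((-10 + 12*13) - 146)*86 = ((-10 + 156) - 146)*86 = (146 - 146)*86 = 0*86 = 0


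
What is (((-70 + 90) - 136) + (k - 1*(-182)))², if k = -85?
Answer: 361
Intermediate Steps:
(((-70 + 90) - 136) + (k - 1*(-182)))² = (((-70 + 90) - 136) + (-85 - 1*(-182)))² = ((20 - 136) + (-85 + 182))² = (-116 + 97)² = (-19)² = 361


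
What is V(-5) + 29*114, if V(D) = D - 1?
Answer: 3300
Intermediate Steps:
V(D) = -1 + D
V(-5) + 29*114 = (-1 - 5) + 29*114 = -6 + 3306 = 3300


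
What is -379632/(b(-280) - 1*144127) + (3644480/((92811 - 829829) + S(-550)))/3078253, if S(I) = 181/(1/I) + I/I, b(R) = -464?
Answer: 325871488599156784/124115221598505847 ≈ 2.6256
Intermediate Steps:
S(I) = 1 + 181*I (S(I) = 181*I + 1 = 1 + 181*I)
-379632/(b(-280) - 1*144127) + (3644480/((92811 - 829829) + S(-550)))/3078253 = -379632/(-464 - 1*144127) + (3644480/((92811 - 829829) + (1 + 181*(-550))))/3078253 = -379632/(-464 - 144127) + (3644480/(-737018 + (1 - 99550)))*(1/3078253) = -379632/(-144591) + (3644480/(-737018 - 99549))*(1/3078253) = -379632*(-1/144591) + (3644480/(-836567))*(1/3078253) = 126544/48197 + (3644480*(-1/836567))*(1/3078253) = 126544/48197 - 3644480/836567*1/3078253 = 126544/48197 - 3644480/2575164877451 = 325871488599156784/124115221598505847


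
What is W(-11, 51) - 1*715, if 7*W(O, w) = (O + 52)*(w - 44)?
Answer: -674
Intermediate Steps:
W(O, w) = (-44 + w)*(52 + O)/7 (W(O, w) = ((O + 52)*(w - 44))/7 = ((52 + O)*(-44 + w))/7 = ((-44 + w)*(52 + O))/7 = (-44 + w)*(52 + O)/7)
W(-11, 51) - 1*715 = (-2288/7 - 44/7*(-11) + (52/7)*51 + (⅐)*(-11)*51) - 1*715 = (-2288/7 + 484/7 + 2652/7 - 561/7) - 715 = 41 - 715 = -674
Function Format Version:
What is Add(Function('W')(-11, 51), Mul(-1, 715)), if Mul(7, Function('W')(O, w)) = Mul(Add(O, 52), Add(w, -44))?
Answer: -674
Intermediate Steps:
Function('W')(O, w) = Mul(Rational(1, 7), Add(-44, w), Add(52, O)) (Function('W')(O, w) = Mul(Rational(1, 7), Mul(Add(O, 52), Add(w, -44))) = Mul(Rational(1, 7), Mul(Add(52, O), Add(-44, w))) = Mul(Rational(1, 7), Mul(Add(-44, w), Add(52, O))) = Mul(Rational(1, 7), Add(-44, w), Add(52, O)))
Add(Function('W')(-11, 51), Mul(-1, 715)) = Add(Add(Rational(-2288, 7), Mul(Rational(-44, 7), -11), Mul(Rational(52, 7), 51), Mul(Rational(1, 7), -11, 51)), Mul(-1, 715)) = Add(Add(Rational(-2288, 7), Rational(484, 7), Rational(2652, 7), Rational(-561, 7)), -715) = Add(41, -715) = -674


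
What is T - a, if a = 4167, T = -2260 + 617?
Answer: -5810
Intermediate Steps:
T = -1643
T - a = -1643 - 1*4167 = -1643 - 4167 = -5810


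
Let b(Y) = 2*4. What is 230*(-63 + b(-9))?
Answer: -12650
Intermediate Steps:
b(Y) = 8
230*(-63 + b(-9)) = 230*(-63 + 8) = 230*(-55) = -12650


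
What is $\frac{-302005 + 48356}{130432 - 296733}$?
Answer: $\frac{253649}{166301} \approx 1.5252$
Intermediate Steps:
$\frac{-302005 + 48356}{130432 - 296733} = - \frac{253649}{130432 - 296733} = - \frac{253649}{-166301} = \left(-253649\right) \left(- \frac{1}{166301}\right) = \frac{253649}{166301}$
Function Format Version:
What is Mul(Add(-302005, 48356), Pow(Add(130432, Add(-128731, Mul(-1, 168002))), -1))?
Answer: Rational(253649, 166301) ≈ 1.5252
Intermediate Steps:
Mul(Add(-302005, 48356), Pow(Add(130432, Add(-128731, Mul(-1, 168002))), -1)) = Mul(-253649, Pow(Add(130432, Add(-128731, -168002)), -1)) = Mul(-253649, Pow(Add(130432, -296733), -1)) = Mul(-253649, Pow(-166301, -1)) = Mul(-253649, Rational(-1, 166301)) = Rational(253649, 166301)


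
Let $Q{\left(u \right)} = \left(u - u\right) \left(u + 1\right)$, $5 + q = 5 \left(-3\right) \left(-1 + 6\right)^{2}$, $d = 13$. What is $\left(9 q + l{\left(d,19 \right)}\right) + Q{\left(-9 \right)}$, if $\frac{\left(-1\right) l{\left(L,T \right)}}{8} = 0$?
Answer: $-3420$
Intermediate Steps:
$l{\left(L,T \right)} = 0$ ($l{\left(L,T \right)} = \left(-8\right) 0 = 0$)
$q = -380$ ($q = -5 + 5 \left(-3\right) \left(-1 + 6\right)^{2} = -5 - 15 \cdot 5^{2} = -5 - 375 = -380$)
$Q{\left(u \right)} = 0$ ($Q{\left(u \right)} = 0 \left(1 + u\right) = 0$)
$\left(9 q + l{\left(d,19 \right)}\right) + Q{\left(-9 \right)} = \left(9 \left(-380\right) + 0\right) + 0 = \left(-3420 + 0\right) + 0 = -3420 + 0 = -3420$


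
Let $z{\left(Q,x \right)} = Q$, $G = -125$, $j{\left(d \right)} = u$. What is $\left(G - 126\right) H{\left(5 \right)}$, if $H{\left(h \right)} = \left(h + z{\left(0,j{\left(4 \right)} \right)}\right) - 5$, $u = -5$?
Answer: $0$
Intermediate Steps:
$j{\left(d \right)} = -5$
$H{\left(h \right)} = -5 + h$ ($H{\left(h \right)} = \left(h + 0\right) - 5 = h - 5 = -5 + h$)
$\left(G - 126\right) H{\left(5 \right)} = \left(-125 - 126\right) \left(-5 + 5\right) = \left(-251\right) 0 = 0$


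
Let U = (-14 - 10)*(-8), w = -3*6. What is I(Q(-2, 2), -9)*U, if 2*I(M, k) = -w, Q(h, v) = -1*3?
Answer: 1728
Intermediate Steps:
Q(h, v) = -3
w = -18
I(M, k) = 9 (I(M, k) = (-1*(-18))/2 = (1/2)*18 = 9)
U = 192 (U = -24*(-8) = 192)
I(Q(-2, 2), -9)*U = 9*192 = 1728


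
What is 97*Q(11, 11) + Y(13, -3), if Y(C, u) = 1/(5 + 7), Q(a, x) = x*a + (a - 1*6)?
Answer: 146665/12 ≈ 12222.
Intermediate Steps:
Q(a, x) = -6 + a + a*x (Q(a, x) = a*x + (a - 6) = a*x + (-6 + a) = -6 + a + a*x)
Y(C, u) = 1/12
97*Q(11, 11) + Y(13, -3) = 97*(-6 + 11 + 11*11) + 1/12 = 97*(-6 + 11 + 121) + 1/12 = 97*126 + 1/12 = 12222 + 1/12 = 146665/12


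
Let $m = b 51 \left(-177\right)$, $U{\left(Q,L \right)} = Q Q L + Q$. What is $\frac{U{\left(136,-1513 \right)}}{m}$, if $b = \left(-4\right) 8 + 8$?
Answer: $- \frac{7621}{59} \approx -129.17$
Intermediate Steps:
$b = -24$ ($b = -32 + 8 = -24$)
$U{\left(Q,L \right)} = Q + L Q^{2}$ ($U{\left(Q,L \right)} = Q^{2} L + Q = L Q^{2} + Q = Q + L Q^{2}$)
$m = 216648$ ($m = \left(-24\right) 51 \left(-177\right) = \left(-1224\right) \left(-177\right) = 216648$)
$\frac{U{\left(136,-1513 \right)}}{m} = \frac{136 \left(1 - 205768\right)}{216648} = 136 \left(1 - 205768\right) \frac{1}{216648} = 136 \left(-205767\right) \frac{1}{216648} = \left(-27984312\right) \frac{1}{216648} = - \frac{7621}{59}$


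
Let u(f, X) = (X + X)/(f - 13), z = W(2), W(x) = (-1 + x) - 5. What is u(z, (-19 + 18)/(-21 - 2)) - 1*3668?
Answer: -1434190/391 ≈ -3668.0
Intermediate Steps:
W(x) = -6 + x
z = -4 (z = -6 + 2 = -4)
u(f, X) = 2*X/(-13 + f) (u(f, X) = (2*X)/(-13 + f) = 2*X/(-13 + f))
u(z, (-19 + 18)/(-21 - 2)) - 1*3668 = 2*((-19 + 18)/(-21 - 2))/(-13 - 4) - 1*3668 = 2*(-1/(-23))/(-17) - 3668 = 2*(-1*(-1/23))*(-1/17) - 3668 = 2*(1/23)*(-1/17) - 3668 = -2/391 - 3668 = -1434190/391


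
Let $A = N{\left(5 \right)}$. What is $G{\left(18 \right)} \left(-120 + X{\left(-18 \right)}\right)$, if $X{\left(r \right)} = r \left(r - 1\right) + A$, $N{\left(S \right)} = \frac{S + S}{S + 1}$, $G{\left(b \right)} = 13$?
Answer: $\frac{8723}{3} \approx 2907.7$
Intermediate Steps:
$N{\left(S \right)} = \frac{2 S}{1 + S}$
$A = \frac{5}{3}$ ($A = 2 \cdot 5 \frac{1}{1 + 5} = 2 \cdot 5 \cdot \frac{1}{6} = \frac{5}{3} \approx 1.6667$)
$X{\left(r \right)} = \frac{5}{3} + r \left(-1 + r\right)$ ($X{\left(r \right)} = r \left(r - 1\right) + \frac{5}{3} = r \left(-1 + r\right) + \frac{5}{3} = \frac{5}{3} + r \left(-1 + r\right)$)
$G{\left(18 \right)} \left(-120 + X{\left(-18 \right)}\right) = 13 \left(-120 + \left(\frac{5}{3} + \left(-18\right)^{2} - -18\right)\right) = 13 \left(-120 + \left(\frac{5}{3} + 324 + 18\right)\right) = 13 \left(-120 + \frac{1031}{3}\right) = 13 \cdot \frac{671}{3} = \frac{8723}{3}$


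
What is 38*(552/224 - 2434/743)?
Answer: -320815/10402 ≈ -30.842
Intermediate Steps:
38*(552/224 - 2434/743) = 38*(552*(1/224) - 2434*1/743) = 38*(69/28 - 2434/743) = 38*(-16885/20804) = -320815/10402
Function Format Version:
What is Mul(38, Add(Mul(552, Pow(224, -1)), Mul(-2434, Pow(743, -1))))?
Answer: Rational(-320815, 10402) ≈ -30.842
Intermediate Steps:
Mul(38, Add(Mul(552, Pow(224, -1)), Mul(-2434, Pow(743, -1)))) = Mul(38, Add(Mul(552, Rational(1, 224)), Mul(-2434, Rational(1, 743)))) = Mul(38, Add(Rational(69, 28), Rational(-2434, 743))) = Mul(38, Rational(-16885, 20804)) = Rational(-320815, 10402)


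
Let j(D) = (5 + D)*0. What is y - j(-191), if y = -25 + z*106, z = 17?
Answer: 1777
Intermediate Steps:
j(D) = 0
y = 1777 (y = -25 + 17*106 = -25 + 1802 = 1777)
y - j(-191) = 1777 - 1*0 = 1777 + 0 = 1777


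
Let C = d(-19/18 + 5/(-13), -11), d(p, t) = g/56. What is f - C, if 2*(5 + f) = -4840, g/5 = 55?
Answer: -136075/56 ≈ -2429.9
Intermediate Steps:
g = 275 (g = 5*55 = 275)
f = -2425 (f = -5 + (½)*(-4840) = -5 - 2420 = -2425)
d(p, t) = 275/56
C = 275/56 ≈ 4.9107
f - C = -2425 - 1*275/56 = -2425 - 275/56 = -136075/56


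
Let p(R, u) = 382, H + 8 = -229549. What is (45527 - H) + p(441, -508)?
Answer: 275466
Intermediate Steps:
H = -229557 (H = -8 - 229549 = -229557)
(45527 - H) + p(441, -508) = (45527 - 1*(-229557)) + 382 = (45527 + 229557) + 382 = 275084 + 382 = 275466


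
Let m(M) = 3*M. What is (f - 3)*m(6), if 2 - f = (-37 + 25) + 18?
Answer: -126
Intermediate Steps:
f = -4 (f = 2 - ((-37 + 25) + 18) = 2 - (-12 + 18) = 2 - 1*6 = 2 - 6 = -4)
(f - 3)*m(6) = (-4 - 3)*(3*6) = -7*18 = -126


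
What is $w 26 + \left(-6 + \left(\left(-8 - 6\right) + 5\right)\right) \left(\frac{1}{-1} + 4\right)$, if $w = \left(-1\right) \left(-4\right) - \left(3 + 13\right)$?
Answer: $-357$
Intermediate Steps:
$w = -12$ ($w = 4 - 16 = -12$)
$w 26 + \left(-6 + \left(\left(-8 - 6\right) + 5\right)\right) \left(\frac{1}{-1} + 4\right) = \left(-12\right) 26 + \left(-6 + \left(\left(-8 - 6\right) + 5\right)\right) \left(\frac{1}{-1} + 4\right) = -312 + \left(-6 + \left(-14 + 5\right)\right) \left(-1 + 4\right) = -312 + \left(-6 - 9\right) 3 = -312 - 45 = -357$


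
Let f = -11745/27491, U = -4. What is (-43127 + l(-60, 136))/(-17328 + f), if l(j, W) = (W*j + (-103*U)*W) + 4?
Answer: -43518253/158791931 ≈ -0.27406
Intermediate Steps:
f = -11745/27491 (f = -11745*1/27491 = -11745/27491 ≈ -0.42723)
l(j, W) = 4 + 412*W + W*j (l(j, W) = (W*j + (-103*(-4))*W) + 4 = (W*j + 412*W) + 4 = (412*W + W*j) + 4 = 4 + 412*W + W*j)
(-43127 + l(-60, 136))/(-17328 + f) = (-43127 + (4 + 412*136 + 136*(-60)))/(-17328 - 11745/27491) = (-43127 + (4 + 56032 - 8160))/(-476375793/27491) = (-43127 + 47876)*(-27491/476375793) = 4749*(-27491/476375793) = -43518253/158791931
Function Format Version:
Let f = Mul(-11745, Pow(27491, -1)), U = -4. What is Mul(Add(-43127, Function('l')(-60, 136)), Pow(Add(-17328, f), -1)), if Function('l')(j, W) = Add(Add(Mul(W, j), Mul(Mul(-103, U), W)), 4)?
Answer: Rational(-43518253, 158791931) ≈ -0.27406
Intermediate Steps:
f = Rational(-11745, 27491) (f = Mul(-11745, Rational(1, 27491)) = Rational(-11745, 27491) ≈ -0.42723)
Function('l')(j, W) = Add(4, Mul(412, W), Mul(W, j)) (Function('l')(j, W) = Add(Add(Mul(W, j), Mul(Mul(-103, -4), W)), 4) = Add(Add(Mul(W, j), Mul(412, W)), 4) = Add(Add(Mul(412, W), Mul(W, j)), 4) = Add(4, Mul(412, W), Mul(W, j)))
Mul(Add(-43127, Function('l')(-60, 136)), Pow(Add(-17328, f), -1)) = Mul(Add(-43127, Add(4, Mul(412, 136), Mul(136, -60))), Pow(Add(-17328, Rational(-11745, 27491)), -1)) = Mul(Add(-43127, Add(4, 56032, -8160)), Pow(Rational(-476375793, 27491), -1)) = Mul(Add(-43127, 47876), Rational(-27491, 476375793)) = Mul(4749, Rational(-27491, 476375793)) = Rational(-43518253, 158791931)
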